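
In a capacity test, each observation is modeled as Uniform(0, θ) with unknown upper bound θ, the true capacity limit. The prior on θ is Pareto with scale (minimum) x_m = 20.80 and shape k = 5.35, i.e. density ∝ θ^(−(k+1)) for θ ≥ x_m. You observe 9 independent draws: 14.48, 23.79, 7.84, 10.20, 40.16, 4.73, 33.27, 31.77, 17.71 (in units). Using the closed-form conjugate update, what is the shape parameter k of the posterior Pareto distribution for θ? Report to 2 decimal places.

A Pareto(scale x_m, shape k) prior on the upper bound θ of Uniform(0, θ) is conjugate: posterior is Pareto(max(x_m, max xᵢ), k + n).
Sample maximum = 40.16; prior scale x_m = 20.80 → posterior scale = max = 40.16.
Posterior shape = 5.35 + 9 = 14.35.
Posterior shape k = 14.35.

14.35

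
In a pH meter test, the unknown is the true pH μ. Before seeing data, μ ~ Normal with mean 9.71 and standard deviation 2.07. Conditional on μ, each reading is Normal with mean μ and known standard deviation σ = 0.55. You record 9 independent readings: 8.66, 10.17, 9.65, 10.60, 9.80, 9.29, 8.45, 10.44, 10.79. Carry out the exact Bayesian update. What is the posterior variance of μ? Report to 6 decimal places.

For Normal data with known variance σ², a Normal(μ₀, σ₀²) prior on μ is conjugate. Posterior precision = 1/σ₀² + n/σ²; posterior mean is the precision-weighted average of μ₀ and x̄.
σ₀² = 2.07² = 4.2849, σ² = 0.55² = 0.3025; σ² + n·σ₀² = 0.3025 + 9·4.2849 = 38.8666.
Posterior precision = 1/σ₀² + n/σ² = 1/4.2849 + 9/0.3025 = (σ² + n·σ₀²)/(σ₀²σ²) = 38.8666/(4.2849·0.3025); posterior variance σₙ² = σ₀²σ²/(σ² + n·σ₀²) = 4.2849·0.3025/38.8666 = 0.033350.

0.033350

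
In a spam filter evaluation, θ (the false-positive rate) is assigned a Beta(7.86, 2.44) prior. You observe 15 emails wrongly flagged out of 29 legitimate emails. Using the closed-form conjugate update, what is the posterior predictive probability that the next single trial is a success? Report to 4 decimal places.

0.5817

The Beta prior is conjugate to a Binomial/Bernoulli likelihood; the update adds successes to α and failures to β.
Posterior: Beta(α+k, β+n−k) = Beta(7.86+15, 2.44+14) = Beta(22.86, 16.44).
For a single future Bernoulli trial, P(success | data) = α/(α+β) = 0.5817.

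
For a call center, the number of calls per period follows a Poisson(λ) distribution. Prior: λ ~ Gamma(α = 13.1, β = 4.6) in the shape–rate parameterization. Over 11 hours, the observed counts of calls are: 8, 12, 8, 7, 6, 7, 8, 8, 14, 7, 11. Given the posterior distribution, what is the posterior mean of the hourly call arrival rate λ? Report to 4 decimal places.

With a Gamma(shape α, rate β) prior, the Poisson likelihood is conjugate: the posterior is Gamma(α + ΣXᵢ, β + n).
Sum of counts S = 96 over n = 11 hours.
Posterior: Gamma(α+S, β+n) = Gamma(13.1+96, 4.6+11) = Gamma(109.1, 15.6).
Posterior mean = α/β = 109.1/15.6 = 6.9936.

6.9936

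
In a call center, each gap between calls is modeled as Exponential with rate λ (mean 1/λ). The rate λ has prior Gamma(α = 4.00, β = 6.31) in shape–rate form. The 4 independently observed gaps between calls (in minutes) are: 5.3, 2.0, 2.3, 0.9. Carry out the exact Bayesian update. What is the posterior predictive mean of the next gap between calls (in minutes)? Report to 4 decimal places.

With a Gamma(shape α, rate β) prior on the exponential rate λ, the posterior after n observations with total T = Σxᵢ is Gamma(α+n, β+T).
Sum of observations T = 10.5 minutes; n = 4.
Posterior: Gamma(4.00+4, 6.31+10.5) = Gamma(8.00, 16.81).
The predictive distribution for the next observation is Lomax; its mean is β/(α−1) = 16.81/7.00 = 2.4014.

2.4014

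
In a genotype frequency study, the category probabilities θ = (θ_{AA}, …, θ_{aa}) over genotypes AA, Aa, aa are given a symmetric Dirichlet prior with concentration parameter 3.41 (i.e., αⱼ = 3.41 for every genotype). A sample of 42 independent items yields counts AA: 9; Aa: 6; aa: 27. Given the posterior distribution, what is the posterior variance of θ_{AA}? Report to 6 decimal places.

0.003403

The Dirichlet prior is conjugate to the Multinomial likelihood: each posterior αⱼ = prior αⱼ + observed count nⱼ.
Posterior concentration: (12.41, 9.41, 30.41), total = 52.23.
Var[θ_j] = α_j(Σα−α_j)/((Σα)²(Σα+1)) = 12.41·39.82/(52.23²·53.23) = 0.003403.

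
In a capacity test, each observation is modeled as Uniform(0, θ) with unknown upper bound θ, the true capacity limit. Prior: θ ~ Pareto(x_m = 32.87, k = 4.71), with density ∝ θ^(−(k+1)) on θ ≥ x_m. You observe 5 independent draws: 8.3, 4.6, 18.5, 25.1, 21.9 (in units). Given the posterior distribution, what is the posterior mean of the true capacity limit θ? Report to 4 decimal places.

A Pareto(scale x_m, shape k) prior on the upper bound θ of Uniform(0, θ) is conjugate: posterior is Pareto(max(x_m, max xᵢ), k + n).
Sample maximum = 25.1; prior scale x_m = 32.87 → posterior scale = max = 32.87.
Posterior shape = 4.71 + 5 = 9.71.
E[θ|data] = k·x_m/(k−1) = 9.71·32.87/8.71 = 36.6438.

36.6438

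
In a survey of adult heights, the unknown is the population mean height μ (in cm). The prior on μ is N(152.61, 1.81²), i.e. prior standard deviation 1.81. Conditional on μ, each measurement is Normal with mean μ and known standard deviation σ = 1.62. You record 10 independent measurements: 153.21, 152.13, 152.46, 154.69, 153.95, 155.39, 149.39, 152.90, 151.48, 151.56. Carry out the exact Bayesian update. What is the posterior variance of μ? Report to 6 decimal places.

For Normal data with known variance σ², a Normal(μ₀, σ₀²) prior on μ is conjugate. Posterior precision = 1/σ₀² + n/σ²; posterior mean is the precision-weighted average of μ₀ and x̄.
σ₀² = 1.81² = 3.2761, σ² = 1.62² = 2.6244; σ² + n·σ₀² = 2.6244 + 10·3.2761 = 35.3854.
Posterior precision = 1/σ₀² + n/σ² = 1/3.2761 + 10/2.6244 = (σ² + n·σ₀²)/(σ₀²σ²) = 35.3854/(3.2761·2.6244); posterior variance σₙ² = σ₀²σ²/(σ² + n·σ₀²) = 3.2761·2.6244/35.3854 = 0.242976.

0.242976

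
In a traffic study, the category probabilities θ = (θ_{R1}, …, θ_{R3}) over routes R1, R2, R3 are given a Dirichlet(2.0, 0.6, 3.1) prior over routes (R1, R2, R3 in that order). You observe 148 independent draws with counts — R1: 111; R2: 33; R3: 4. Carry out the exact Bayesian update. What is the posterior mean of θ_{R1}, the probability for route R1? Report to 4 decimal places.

The Dirichlet prior is conjugate to the Multinomial likelihood: each posterior αⱼ = prior αⱼ + observed count nⱼ.
Posterior concentration: (113.0, 33.6, 7.1), total = 153.7.
E[θ_{R1}|data] = α_{R1}/Σα = 113.0/153.7 = 0.7352.

0.7352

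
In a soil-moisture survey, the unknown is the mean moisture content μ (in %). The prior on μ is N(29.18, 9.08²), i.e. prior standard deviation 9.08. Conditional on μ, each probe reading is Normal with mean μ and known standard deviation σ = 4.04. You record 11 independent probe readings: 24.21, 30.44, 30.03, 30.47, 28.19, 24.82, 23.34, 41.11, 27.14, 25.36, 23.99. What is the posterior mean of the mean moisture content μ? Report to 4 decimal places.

For Normal data with known variance σ², a Normal(μ₀, σ₀²) prior on μ is conjugate. Posterior precision = 1/σ₀² + n/σ²; posterior mean is the precision-weighted average of μ₀ and x̄.
Σxᵢ = 24.21 + 30.44 + 30.03 + 30.47 + 28.19 + 24.82 + 23.34 + 41.11 + 27.14 + 25.36 + 23.99 = 309.1, so n·x̄ = 309.1.
σ₀² = 9.08² = 82.4464, σ² = 4.04² = 16.3216; σ² + n·σ₀² = 16.3216 + 11·82.4464 = 923.232.
Posterior mean = (μ₀/σ₀² + n·x̄/σ²)/(1/σ₀² + n/σ²) = (σ²·μ₀ + σ₀²·n·x̄)/(σ² + n·σ₀²) = (16.3216·29.18 + 82.4464·309.1)/923.232 = 25960.446528/923.232 = 28.1191.

28.1191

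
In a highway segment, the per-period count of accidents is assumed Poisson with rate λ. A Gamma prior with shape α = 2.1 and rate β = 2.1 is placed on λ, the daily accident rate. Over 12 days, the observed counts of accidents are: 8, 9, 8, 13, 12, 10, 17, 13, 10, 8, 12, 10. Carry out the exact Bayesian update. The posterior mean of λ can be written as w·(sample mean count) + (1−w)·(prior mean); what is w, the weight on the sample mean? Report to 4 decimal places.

With a Gamma(shape α, rate β) prior, the Poisson likelihood is conjugate: the posterior is Gamma(α + ΣXᵢ, β + n).
Posterior mean = (α₀+S)/(β₀+n) = [n/(β₀+n)]·(S/n) + [β₀/(β₀+n)]·(α₀/β₀), so only n and β₀ enter the weight.
Weight on data w = n/(β₀+n) = 12/(2.1+12) = 12/14.1 = 0.8511.

0.8511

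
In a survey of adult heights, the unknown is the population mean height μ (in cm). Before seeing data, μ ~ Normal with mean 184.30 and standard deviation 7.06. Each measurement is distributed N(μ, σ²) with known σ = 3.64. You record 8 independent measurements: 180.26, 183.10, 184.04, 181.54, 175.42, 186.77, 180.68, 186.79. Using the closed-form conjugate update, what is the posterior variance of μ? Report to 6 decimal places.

For Normal data with known variance σ², a Normal(μ₀, σ₀²) prior on μ is conjugate. Posterior precision = 1/σ₀² + n/σ²; posterior mean is the precision-weighted average of μ₀ and x̄.
σ₀² = 7.06² = 49.8436, σ² = 3.64² = 13.2496; σ² + n·σ₀² = 13.2496 + 8·49.8436 = 411.9984.
Posterior precision = 1/σ₀² + n/σ² = 1/49.8436 + 8/13.2496 = (σ² + n·σ₀²)/(σ₀²σ²) = 411.9984/(49.8436·13.2496); posterior variance σₙ² = σ₀²σ²/(σ² + n·σ₀²) = 49.8436·13.2496/411.9984 = 1.602938.

1.602938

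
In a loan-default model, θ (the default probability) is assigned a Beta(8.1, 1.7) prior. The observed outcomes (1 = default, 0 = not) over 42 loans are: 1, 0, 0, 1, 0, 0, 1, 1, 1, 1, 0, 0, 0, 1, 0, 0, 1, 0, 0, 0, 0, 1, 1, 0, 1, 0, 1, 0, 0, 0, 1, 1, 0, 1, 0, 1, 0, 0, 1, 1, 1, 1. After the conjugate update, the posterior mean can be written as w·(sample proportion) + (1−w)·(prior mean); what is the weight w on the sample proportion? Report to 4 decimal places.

The Beta prior is conjugate to a Binomial/Bernoulli likelihood; the update adds successes to α and failures to β.
Posterior mean = (α₀+k)/(α₀+β₀+n) = [n/(α₀+β₀+n)]·(k/n) + [(α₀+β₀)/(α₀+β₀+n)]·α₀/(α₀+β₀), so only n and the prior enter the weight.
The weight on the data is w = n/(α₀+β₀+n) = 42/(8.1+1.7+42) = 42/51.8 = 0.8108.

0.8108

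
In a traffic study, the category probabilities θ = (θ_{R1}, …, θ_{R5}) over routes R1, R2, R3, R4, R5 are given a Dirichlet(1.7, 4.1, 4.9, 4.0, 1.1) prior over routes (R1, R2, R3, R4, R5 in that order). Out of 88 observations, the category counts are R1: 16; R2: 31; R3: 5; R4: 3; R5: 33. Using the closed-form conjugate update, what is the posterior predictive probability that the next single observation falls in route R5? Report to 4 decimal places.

0.3285

The Dirichlet prior is conjugate to the Multinomial likelihood: each posterior αⱼ = prior αⱼ + observed count nⱼ.
Posterior concentration: (17.7, 35.1, 9.9, 7.0, 34.1), total = 103.8.
P(next = R5 | data) = α_{R5}/Σα = 0.3285.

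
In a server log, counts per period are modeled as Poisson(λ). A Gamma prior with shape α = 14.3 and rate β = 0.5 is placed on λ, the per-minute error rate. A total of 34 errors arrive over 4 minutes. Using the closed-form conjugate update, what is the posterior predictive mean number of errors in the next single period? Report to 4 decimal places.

With a Gamma(shape α, rate β) prior, the Poisson likelihood is conjugate: the posterior is Gamma(α + ΣXᵢ, β + n).
Posterior: Gamma(α+S, β+n) = Gamma(14.3+34, 0.5+4) = Gamma(48.3, 4.5).
The predictive distribution for one future period is NegBinom with mean α/β = 10.7333.

10.7333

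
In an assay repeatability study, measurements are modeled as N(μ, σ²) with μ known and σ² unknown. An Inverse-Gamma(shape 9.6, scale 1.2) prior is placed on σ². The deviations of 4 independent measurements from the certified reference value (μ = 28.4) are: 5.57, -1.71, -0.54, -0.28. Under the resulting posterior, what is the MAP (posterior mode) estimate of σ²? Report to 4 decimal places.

1.4571

With known mean μ and an Inverse-Gamma(α, β) prior on σ², the Normal likelihood is conjugate: posterior is Inv-Gamma(α + n/2, β + Σ(xᵢ−μ)²/2).
Σ(xᵢ−μ)² = (5.57)² + (-1.71)² + (-0.54)² + (-0.28)² = 34.3190.
Posterior: Inv-Gamma(9.6 + 4/2, 1.2 + 34.3190/2) = Inv-Gamma(11.60, 18.35950).
Mode = β/(α+1) = 18.35950/12.60 = 1.4571.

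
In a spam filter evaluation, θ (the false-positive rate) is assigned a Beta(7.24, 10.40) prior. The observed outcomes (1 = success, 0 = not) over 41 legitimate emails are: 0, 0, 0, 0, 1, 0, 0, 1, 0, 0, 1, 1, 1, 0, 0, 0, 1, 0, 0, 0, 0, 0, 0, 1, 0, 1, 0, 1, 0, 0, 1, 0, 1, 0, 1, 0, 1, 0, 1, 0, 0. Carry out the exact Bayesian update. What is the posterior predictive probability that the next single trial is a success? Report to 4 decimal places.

0.3622

The Beta prior is conjugate to a Binomial/Bernoulli likelihood; the update adds successes to α and failures to β.
Posterior: Beta(α+k, β+n−k) = Beta(7.24+14, 10.40+27) = Beta(21.24, 37.40).
For a single future Bernoulli trial, P(success | data) = α/(α+β) = 0.3622.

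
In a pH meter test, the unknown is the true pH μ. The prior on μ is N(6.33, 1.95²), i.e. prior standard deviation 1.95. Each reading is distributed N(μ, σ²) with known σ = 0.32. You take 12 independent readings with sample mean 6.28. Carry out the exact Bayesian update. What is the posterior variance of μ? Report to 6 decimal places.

0.008514

For Normal data with known variance σ², a Normal(μ₀, σ₀²) prior on μ is conjugate. Posterior precision = 1/σ₀² + n/σ²; posterior mean is the precision-weighted average of μ₀ and x̄.
σ₀² = 1.95² = 3.8025, σ² = 0.32² = 0.1024; σ² + n·σ₀² = 0.1024 + 12·3.8025 = 45.7324.
Posterior precision = 1/σ₀² + n/σ² = 1/3.8025 + 12/0.1024 = (σ² + n·σ₀²)/(σ₀²σ²) = 45.7324/(3.8025·0.1024); posterior variance σₙ² = σ₀²σ²/(σ² + n·σ₀²) = 3.8025·0.1024/45.7324 = 0.008514.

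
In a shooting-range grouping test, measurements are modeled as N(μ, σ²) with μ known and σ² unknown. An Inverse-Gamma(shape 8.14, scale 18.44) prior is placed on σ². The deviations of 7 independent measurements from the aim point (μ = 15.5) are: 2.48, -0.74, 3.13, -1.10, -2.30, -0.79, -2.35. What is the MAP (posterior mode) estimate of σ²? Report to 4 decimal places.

With known mean μ and an Inverse-Gamma(α, β) prior on σ², the Normal likelihood is conjugate: posterior is Inv-Gamma(α + n/2, β + Σ(xᵢ−μ)²/2).
Σ(xᵢ−μ)² = (2.48)² + (-0.74)² + (3.13)² + (-1.10)² + (-2.30)² + (-0.79)² + (-2.35)² = 29.1415.
Posterior: Inv-Gamma(8.14 + 7/2, 18.44 + 29.1415/2) = Inv-Gamma(11.64, 33.01075).
Mode = β/(α+1) = 33.01075/12.64 = 2.6116.

2.6116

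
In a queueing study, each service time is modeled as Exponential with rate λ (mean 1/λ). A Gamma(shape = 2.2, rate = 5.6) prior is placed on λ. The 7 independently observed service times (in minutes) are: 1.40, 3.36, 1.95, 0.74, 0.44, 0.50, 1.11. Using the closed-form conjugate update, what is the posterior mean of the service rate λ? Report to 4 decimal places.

0.6093

With a Gamma(shape α, rate β) prior on the exponential rate λ, the posterior after n observations with total T = Σxᵢ is Gamma(α+n, β+T).
Sum of observations T = 9.50 minutes; n = 7.
Posterior: Gamma(2.2+7, 5.6+9.50) = Gamma(9.2, 15.10).
Posterior mean of λ = α/β = 9.2/15.10 = 0.6093.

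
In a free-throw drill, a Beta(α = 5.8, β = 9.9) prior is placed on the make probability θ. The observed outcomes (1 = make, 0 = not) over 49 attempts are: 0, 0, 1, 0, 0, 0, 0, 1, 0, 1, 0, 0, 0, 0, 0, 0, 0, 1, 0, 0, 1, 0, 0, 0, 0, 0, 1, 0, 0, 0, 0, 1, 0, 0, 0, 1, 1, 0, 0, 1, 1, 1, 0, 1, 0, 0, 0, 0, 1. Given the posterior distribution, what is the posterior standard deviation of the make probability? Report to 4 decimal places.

The Beta prior is conjugate to a Binomial/Bernoulli likelihood; the update adds successes to α and failures to β.
Posterior: Beta(α+k, β+n−k) = Beta(5.8+14, 9.9+35) = Beta(19.8, 44.9).
Var = αβ/((α+β)²(α+β+1)) = 19.8·44.9/(64.7²·65.7) = 0.00323249; SD = √0.00323249 = 0.0569.

0.0569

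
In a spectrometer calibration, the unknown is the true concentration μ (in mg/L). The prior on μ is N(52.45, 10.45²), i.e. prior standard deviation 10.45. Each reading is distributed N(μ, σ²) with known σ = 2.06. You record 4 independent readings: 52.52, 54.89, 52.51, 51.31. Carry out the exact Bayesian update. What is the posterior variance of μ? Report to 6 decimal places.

For Normal data with known variance σ², a Normal(μ₀, σ₀²) prior on μ is conjugate. Posterior precision = 1/σ₀² + n/σ²; posterior mean is the precision-weighted average of μ₀ and x̄.
σ₀² = 10.45² = 109.2025, σ² = 2.06² = 4.2436; σ² + n·σ₀² = 4.2436 + 4·109.2025 = 441.0536.
Posterior precision = 1/σ₀² + n/σ² = 1/109.2025 + 4/4.2436 = (σ² + n·σ₀²)/(σ₀²σ²) = 441.0536/(109.2025·4.2436); posterior variance σₙ² = σ₀²σ²/(σ² + n·σ₀²) = 109.2025·4.2436/441.0536 = 1.050693.

1.050693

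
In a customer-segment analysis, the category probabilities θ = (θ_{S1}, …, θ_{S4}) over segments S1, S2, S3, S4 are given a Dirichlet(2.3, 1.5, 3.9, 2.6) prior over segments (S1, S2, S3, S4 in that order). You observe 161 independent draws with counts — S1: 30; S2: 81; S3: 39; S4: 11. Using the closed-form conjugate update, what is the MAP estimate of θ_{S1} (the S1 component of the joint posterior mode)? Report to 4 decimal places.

0.1871

The Dirichlet prior is conjugate to the Multinomial likelihood: each posterior αⱼ = prior αⱼ + observed count nⱼ.
Posterior concentration: (32.3, 82.5, 42.9, 13.6), total = 171.3.
Joint mode component: (α_{S1}−1)/(Σα−K) = 31.3/167.3 = 0.1871.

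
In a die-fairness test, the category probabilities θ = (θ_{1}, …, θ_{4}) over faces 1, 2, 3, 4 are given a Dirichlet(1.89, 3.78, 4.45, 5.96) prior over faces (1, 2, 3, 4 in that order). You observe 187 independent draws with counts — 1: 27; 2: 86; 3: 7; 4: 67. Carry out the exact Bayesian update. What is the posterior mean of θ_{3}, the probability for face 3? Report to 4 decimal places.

The Dirichlet prior is conjugate to the Multinomial likelihood: each posterior αⱼ = prior αⱼ + observed count nⱼ.
Posterior concentration: (28.89, 89.78, 11.45, 72.96), total = 203.08.
E[θ_{3}|data] = α_{3}/Σα = 11.45/203.08 = 0.0564.

0.0564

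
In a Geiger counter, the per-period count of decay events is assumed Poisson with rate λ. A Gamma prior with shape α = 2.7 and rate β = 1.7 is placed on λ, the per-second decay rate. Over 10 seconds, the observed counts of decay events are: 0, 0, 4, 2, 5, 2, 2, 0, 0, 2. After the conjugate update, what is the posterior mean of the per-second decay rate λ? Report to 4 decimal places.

With a Gamma(shape α, rate β) prior, the Poisson likelihood is conjugate: the posterior is Gamma(α + ΣXᵢ, β + n).
Sum of counts S = 17 over n = 10 seconds.
Posterior: Gamma(α+S, β+n) = Gamma(2.7+17, 1.7+10) = Gamma(19.7, 11.7).
Posterior mean = α/β = 19.7/11.7 = 1.6838.

1.6838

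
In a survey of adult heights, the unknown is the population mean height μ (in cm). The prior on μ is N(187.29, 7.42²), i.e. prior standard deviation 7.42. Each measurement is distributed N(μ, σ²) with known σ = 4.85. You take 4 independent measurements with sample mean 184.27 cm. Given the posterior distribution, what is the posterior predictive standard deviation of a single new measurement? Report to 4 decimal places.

For Normal data with known variance σ², a Normal(μ₀, σ₀²) prior on μ is conjugate. Posterior precision = 1/σ₀² + n/σ²; posterior mean is the precision-weighted average of μ₀ and x̄.
σ₀² = 7.42² = 55.0564, σ² = 4.85² = 23.5225; σ² + n·σ₀² = 23.5225 + 4·55.0564 = 243.7481.
Posterior precision = 1/σ₀² + n/σ² = 1/55.0564 + 4/23.5225 = (σ² + n·σ₀²)/(σ₀²σ²) = 243.7481/(55.0564·23.5225); posterior variance σₙ² = σ₀²σ²/(σ² + n·σ₀²) = 55.0564·23.5225/243.7481 = 5.313125.
Predictive variance for one new observation = σₙ² + σ² = 55.0564·23.5225/243.7481 + 23.5225 = σ²·(σ₀² + 243.7481)/243.7481 = 23.5225·298.8045/243.7481 = 28.835625; SD = √(23.5225·298.8045/243.7481) = 5.3699.

5.3699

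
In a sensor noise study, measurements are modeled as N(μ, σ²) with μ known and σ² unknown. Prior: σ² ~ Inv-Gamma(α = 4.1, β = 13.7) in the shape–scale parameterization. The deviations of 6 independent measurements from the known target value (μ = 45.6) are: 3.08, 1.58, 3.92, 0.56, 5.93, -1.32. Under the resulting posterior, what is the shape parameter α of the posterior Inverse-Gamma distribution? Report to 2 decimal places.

With known mean μ and an Inverse-Gamma(α, β) prior on σ², the Normal likelihood is conjugate: posterior is Inv-Gamma(α + n/2, β + Σ(xᵢ−μ)²/2).
Σ(xᵢ−μ)² = (3.08)² + (1.58)² + (3.92)² + (0.56)² + (5.93)² + (-1.32)² = 64.5701.
Posterior: Inv-Gamma(4.1 + 6/2, 13.7 + 64.5701/2) = Inv-Gamma(7.10, 45.98505).
Posterior α = 7.10.

7.10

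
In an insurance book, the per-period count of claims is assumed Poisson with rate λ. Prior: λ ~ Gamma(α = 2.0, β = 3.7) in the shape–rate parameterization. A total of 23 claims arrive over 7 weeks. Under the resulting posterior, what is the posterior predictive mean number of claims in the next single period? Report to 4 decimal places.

With a Gamma(shape α, rate β) prior, the Poisson likelihood is conjugate: the posterior is Gamma(α + ΣXᵢ, β + n).
Posterior: Gamma(α+S, β+n) = Gamma(2.0+23, 3.7+7) = Gamma(25.0, 10.7).
The predictive distribution for one future period is NegBinom with mean α/β = 2.3364.

2.3364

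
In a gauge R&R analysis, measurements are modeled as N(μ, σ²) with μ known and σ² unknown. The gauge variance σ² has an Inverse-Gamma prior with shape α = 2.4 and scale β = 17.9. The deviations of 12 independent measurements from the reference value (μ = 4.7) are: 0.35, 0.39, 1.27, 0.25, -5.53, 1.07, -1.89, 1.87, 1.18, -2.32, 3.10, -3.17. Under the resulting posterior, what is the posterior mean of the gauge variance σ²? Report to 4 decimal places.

With known mean μ and an Inverse-Gamma(α, β) prior on σ², the Normal likelihood is conjugate: posterior is Inv-Gamma(α + n/2, β + Σ(xᵢ−μ)²/2).
Σ(xᵢ−μ)² = (0.35)² + (0.39)² + (1.27)² + (0.25)² + (-5.53)² + (1.07)² + (-1.89)² + (1.87)² + (1.18)² + (-2.32)² + (3.10)² + (-3.17)² = 67.1785.
Posterior: Inv-Gamma(2.4 + 12/2, 17.9 + 67.1785/2) = Inv-Gamma(8.40, 51.48925).
E[σ²|data] = β/(α−1) = 51.48925/7.40 = 6.9580.

6.9580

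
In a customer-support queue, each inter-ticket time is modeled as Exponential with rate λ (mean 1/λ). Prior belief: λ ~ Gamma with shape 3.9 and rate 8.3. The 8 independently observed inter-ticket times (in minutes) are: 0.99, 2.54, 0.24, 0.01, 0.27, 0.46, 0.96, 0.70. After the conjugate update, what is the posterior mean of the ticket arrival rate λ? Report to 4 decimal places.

0.8224

With a Gamma(shape α, rate β) prior on the exponential rate λ, the posterior after n observations with total T = Σxᵢ is Gamma(α+n, β+T).
Sum of observations T = 6.17 minutes; n = 8.
Posterior: Gamma(3.9+8, 8.3+6.17) = Gamma(11.9, 14.47).
Posterior mean of λ = α/β = 11.9/14.47 = 0.8224.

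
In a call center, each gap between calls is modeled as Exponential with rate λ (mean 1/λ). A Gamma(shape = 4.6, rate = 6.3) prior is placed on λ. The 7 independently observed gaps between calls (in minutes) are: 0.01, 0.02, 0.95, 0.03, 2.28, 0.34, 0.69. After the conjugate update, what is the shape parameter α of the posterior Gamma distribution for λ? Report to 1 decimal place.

11.6

With a Gamma(shape α, rate β) prior on the exponential rate λ, the posterior after n observations with total T = Σxᵢ is Gamma(α+n, β+T).
Sum of observations T = 4.32 minutes; n = 7.
Posterior: Gamma(4.6+7, 6.3+4.32) = Gamma(11.6, 10.62).
Posterior α = 11.6.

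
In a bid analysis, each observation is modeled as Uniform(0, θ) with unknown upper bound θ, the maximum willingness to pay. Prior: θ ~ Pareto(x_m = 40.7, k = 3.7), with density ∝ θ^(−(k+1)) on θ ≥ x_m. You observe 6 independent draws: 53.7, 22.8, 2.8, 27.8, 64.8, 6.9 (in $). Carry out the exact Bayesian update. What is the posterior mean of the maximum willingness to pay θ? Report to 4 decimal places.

A Pareto(scale x_m, shape k) prior on the upper bound θ of Uniform(0, θ) is conjugate: posterior is Pareto(max(x_m, max xᵢ), k + n).
Sample maximum = 64.8; prior scale x_m = 40.7 → posterior scale = max = 64.8.
Posterior shape = 3.7 + 6 = 9.7.
E[θ|data] = k·x_m/(k−1) = 9.7·64.8/8.7 = 72.2483.

72.2483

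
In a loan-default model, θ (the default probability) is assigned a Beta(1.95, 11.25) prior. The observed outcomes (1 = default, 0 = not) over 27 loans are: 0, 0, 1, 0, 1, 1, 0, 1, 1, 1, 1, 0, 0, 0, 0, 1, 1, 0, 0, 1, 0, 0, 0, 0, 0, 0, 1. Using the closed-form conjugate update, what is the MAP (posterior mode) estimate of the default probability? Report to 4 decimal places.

0.3128

The Beta prior is conjugate to a Binomial/Bernoulli likelihood; the update adds successes to α and failures to β.
Posterior: Beta(α+k, β+n−k) = Beta(1.95+11, 11.25+16) = Beta(12.95, 27.25).
Mode of Beta(a,b) for a,b>1 is (a−1)/(a+b−2) = 11.95/38.20 = 0.3128.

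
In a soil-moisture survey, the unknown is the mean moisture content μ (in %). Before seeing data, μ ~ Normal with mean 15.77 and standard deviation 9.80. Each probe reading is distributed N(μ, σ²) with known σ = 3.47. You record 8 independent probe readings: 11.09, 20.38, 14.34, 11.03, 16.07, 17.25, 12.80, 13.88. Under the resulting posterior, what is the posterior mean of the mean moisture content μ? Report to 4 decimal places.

For Normal data with known variance σ², a Normal(μ₀, σ₀²) prior on μ is conjugate. Posterior precision = 1/σ₀² + n/σ²; posterior mean is the precision-weighted average of μ₀ and x̄.
Σxᵢ = 11.09 + 20.38 + 14.34 + 11.03 + 16.07 + 17.25 + 12.80 + 13.88 = 116.84, so n·x̄ = 116.84.
σ₀² = 9.80² = 96.04, σ² = 3.47² = 12.0409; σ² + n·σ₀² = 12.0409 + 8·96.04 = 780.3609.
Posterior mean = (μ₀/σ₀² + n·x̄/σ²)/(1/σ₀² + n/σ²) = (σ²·μ₀ + σ₀²·n·x̄)/(σ² + n·σ₀²) = (12.0409·15.77 + 96.04·116.84)/780.3609 = 11411.198593/780.3609 = 14.6230.

14.6230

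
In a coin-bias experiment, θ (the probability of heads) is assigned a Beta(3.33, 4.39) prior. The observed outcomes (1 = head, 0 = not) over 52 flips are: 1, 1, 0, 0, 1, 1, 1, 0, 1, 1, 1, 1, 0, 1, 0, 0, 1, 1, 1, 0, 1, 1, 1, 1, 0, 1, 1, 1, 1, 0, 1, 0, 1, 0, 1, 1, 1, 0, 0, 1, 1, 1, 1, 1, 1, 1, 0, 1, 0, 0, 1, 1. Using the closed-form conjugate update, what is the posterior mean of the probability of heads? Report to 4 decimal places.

0.6586

The Beta prior is conjugate to a Binomial/Bernoulli likelihood; the update adds successes to α and failures to β.
Posterior: Beta(α+k, β+n−k) = Beta(3.33+36, 4.39+16) = Beta(39.33, 20.39).
Posterior mean = α/(α+β) = 39.33/59.72 = 0.6586.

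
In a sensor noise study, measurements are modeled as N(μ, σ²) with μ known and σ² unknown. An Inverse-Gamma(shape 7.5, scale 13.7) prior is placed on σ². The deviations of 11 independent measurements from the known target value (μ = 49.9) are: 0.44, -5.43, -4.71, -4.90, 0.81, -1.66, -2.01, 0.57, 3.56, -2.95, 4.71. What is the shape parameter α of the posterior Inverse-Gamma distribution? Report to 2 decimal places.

With known mean μ and an Inverse-Gamma(α, β) prior on σ², the Normal likelihood is conjugate: posterior is Inv-Gamma(α + n/2, β + Σ(xᵢ−μ)²/2).
Σ(xᵢ−μ)² = (0.44)² + (-5.43)² + (-4.71)² + (-4.90)² + (0.81)² + (-1.66)² + (-2.01)² + (0.57)² + (3.56)² + (-2.95)² + (4.71)² = 127.2095.
Posterior: Inv-Gamma(7.5 + 11/2, 13.7 + 127.2095/2) = Inv-Gamma(13.00, 77.30475).
Posterior α = 13.00.

13.00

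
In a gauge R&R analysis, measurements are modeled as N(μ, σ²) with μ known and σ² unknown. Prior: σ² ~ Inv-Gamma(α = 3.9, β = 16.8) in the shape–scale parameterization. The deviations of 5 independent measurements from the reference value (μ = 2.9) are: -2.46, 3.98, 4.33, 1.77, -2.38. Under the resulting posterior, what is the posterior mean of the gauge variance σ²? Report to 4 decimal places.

7.6887

With known mean μ and an Inverse-Gamma(α, β) prior on σ², the Normal likelihood is conjugate: posterior is Inv-Gamma(α + n/2, β + Σ(xᵢ−μ)²/2).
Σ(xᵢ−μ)² = (-2.46)² + (3.98)² + (4.33)² + (1.77)² + (-2.38)² = 49.4382.
Posterior: Inv-Gamma(3.9 + 5/2, 16.8 + 49.4382/2) = Inv-Gamma(6.40, 41.51910).
E[σ²|data] = β/(α−1) = 41.51910/5.40 = 7.6887.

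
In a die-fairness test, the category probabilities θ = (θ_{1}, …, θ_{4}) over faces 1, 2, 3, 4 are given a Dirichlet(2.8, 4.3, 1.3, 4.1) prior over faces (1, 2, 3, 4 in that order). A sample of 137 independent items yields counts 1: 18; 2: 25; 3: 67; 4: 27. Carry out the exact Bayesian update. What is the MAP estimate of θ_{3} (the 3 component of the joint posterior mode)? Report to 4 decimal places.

The Dirichlet prior is conjugate to the Multinomial likelihood: each posterior αⱼ = prior αⱼ + observed count nⱼ.
Posterior concentration: (20.8, 29.3, 68.3, 31.1), total = 149.5.
Joint mode component: (α_{3}−1)/(Σα−K) = 67.3/145.5 = 0.4625.

0.4625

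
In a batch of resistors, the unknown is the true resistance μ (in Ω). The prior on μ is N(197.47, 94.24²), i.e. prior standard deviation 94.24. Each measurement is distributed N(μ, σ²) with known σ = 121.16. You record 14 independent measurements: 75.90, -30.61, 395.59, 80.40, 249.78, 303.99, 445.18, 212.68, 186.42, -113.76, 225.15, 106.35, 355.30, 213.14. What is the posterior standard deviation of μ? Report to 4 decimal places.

For Normal data with known variance σ², a Normal(μ₀, σ₀²) prior on μ is conjugate. Posterior precision = 1/σ₀² + n/σ²; posterior mean is the precision-weighted average of μ₀ and x̄.
σ₀² = 94.24² = 8881.1776, σ² = 121.16² = 14679.7456; σ² + n·σ₀² = 14679.7456 + 14·8881.1776 = 139016.232.
Posterior precision = 1/σ₀² + n/σ² = 1/8881.1776 + 14/14679.7456 = (σ² + n·σ₀²)/(σ₀²σ²) = 139016.232/(8881.1776·14679.7456); posterior variance σₙ² = σ₀²σ²/(σ² + n·σ₀²) = 8881.1776·14679.7456/139016.232 = 937.828813.
Posterior SD = √σₙ² = √(8881.1776·14679.7456/139016.232) = 30.6240.

30.6240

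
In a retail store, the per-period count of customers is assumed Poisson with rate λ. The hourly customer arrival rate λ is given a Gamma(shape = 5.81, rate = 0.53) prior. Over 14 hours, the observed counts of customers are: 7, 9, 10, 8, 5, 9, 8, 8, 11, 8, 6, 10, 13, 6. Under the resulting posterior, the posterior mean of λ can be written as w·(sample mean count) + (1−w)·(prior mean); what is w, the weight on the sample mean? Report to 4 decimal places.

With a Gamma(shape α, rate β) prior, the Poisson likelihood is conjugate: the posterior is Gamma(α + ΣXᵢ, β + n).
Posterior mean = (α₀+S)/(β₀+n) = [n/(β₀+n)]·(S/n) + [β₀/(β₀+n)]·(α₀/β₀), so only n and β₀ enter the weight.
Weight on data w = n/(β₀+n) = 14/(0.53+14) = 14/14.53 = 0.9635.

0.9635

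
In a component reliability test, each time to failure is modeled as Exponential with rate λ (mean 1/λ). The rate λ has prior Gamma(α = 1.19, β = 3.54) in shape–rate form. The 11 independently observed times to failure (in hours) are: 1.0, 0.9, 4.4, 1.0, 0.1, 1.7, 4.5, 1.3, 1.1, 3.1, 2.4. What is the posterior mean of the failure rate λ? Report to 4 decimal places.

With a Gamma(shape α, rate β) prior on the exponential rate λ, the posterior after n observations with total T = Σxᵢ is Gamma(α+n, β+T).
Sum of observations T = 21.5 hours; n = 11.
Posterior: Gamma(1.19+11, 3.54+21.5) = Gamma(12.19, 25.04).
Posterior mean of λ = α/β = 12.19/25.04 = 0.4868.

0.4868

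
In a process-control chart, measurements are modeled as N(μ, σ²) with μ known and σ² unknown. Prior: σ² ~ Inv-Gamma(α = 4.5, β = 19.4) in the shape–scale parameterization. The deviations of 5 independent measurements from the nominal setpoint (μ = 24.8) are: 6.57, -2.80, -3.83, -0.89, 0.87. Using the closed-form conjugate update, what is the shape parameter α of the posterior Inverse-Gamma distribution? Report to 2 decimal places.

7.00

With known mean μ and an Inverse-Gamma(α, β) prior on σ², the Normal likelihood is conjugate: posterior is Inv-Gamma(α + n/2, β + Σ(xᵢ−μ)²/2).
Σ(xᵢ−μ)² = (6.57)² + (-2.80)² + (-3.83)² + (-0.89)² + (0.87)² = 67.2228.
Posterior: Inv-Gamma(4.5 + 5/2, 19.4 + 67.2228/2) = Inv-Gamma(7.00, 53.01140).
Posterior α = 7.00.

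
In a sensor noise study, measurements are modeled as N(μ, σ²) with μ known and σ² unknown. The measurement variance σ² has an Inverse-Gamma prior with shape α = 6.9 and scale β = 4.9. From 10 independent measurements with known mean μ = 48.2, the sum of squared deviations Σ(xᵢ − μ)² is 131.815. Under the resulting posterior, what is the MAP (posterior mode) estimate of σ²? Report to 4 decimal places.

With known mean μ and an Inverse-Gamma(α, β) prior on σ², the Normal likelihood is conjugate: posterior is Inv-Gamma(α + n/2, β + Σ(xᵢ−μ)²/2).
Posterior: Inv-Gamma(6.9 + 10/2, 4.9 + 131.815/2) = Inv-Gamma(11.90, 70.8075).
Mode = β/(α+1) = 70.8075/12.90 = 5.4890.

5.4890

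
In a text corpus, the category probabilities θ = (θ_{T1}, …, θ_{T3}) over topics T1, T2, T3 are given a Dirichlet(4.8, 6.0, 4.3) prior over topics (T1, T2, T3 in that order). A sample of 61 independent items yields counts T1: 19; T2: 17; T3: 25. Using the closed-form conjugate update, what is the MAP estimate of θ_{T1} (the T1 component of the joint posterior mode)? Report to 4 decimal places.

0.3119

The Dirichlet prior is conjugate to the Multinomial likelihood: each posterior αⱼ = prior αⱼ + observed count nⱼ.
Posterior concentration: (23.8, 23.0, 29.3), total = 76.1.
Joint mode component: (α_{T1}−1)/(Σα−K) = 22.8/73.1 = 0.3119.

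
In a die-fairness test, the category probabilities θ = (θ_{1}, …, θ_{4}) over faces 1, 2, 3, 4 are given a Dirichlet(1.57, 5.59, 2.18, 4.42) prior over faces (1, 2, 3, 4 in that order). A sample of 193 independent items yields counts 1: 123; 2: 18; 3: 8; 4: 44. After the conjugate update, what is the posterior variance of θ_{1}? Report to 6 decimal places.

0.001153

The Dirichlet prior is conjugate to the Multinomial likelihood: each posterior αⱼ = prior αⱼ + observed count nⱼ.
Posterior concentration: (124.57, 23.59, 10.18, 48.42), total = 206.76.
Var[θ_j] = α_j(Σα−α_j)/((Σα)²(Σα+1)) = 124.57·82.19/(206.76²·207.76) = 0.001153.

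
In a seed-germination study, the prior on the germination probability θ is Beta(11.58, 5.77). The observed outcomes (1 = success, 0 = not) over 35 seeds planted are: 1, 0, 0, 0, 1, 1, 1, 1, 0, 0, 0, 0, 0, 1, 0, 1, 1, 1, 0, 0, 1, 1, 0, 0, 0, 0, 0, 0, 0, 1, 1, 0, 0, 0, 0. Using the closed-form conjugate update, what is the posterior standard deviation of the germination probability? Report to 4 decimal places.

The Beta prior is conjugate to a Binomial/Bernoulli likelihood; the update adds successes to α and failures to β.
Posterior: Beta(α+k, β+n−k) = Beta(11.58+13, 5.77+22) = Beta(24.58, 27.77).
Var = αβ/((α+β)²(α+β+1)) = 24.58·27.77/(52.35²·53.35) = 0.00466864; SD = √0.00466864 = 0.0683.

0.0683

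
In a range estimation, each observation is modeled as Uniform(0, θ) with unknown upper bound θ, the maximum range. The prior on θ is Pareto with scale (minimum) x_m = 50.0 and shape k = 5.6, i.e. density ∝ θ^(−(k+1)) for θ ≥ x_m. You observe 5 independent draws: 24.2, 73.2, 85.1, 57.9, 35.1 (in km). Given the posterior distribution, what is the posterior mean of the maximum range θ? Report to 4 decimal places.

A Pareto(scale x_m, shape k) prior on the upper bound θ of Uniform(0, θ) is conjugate: posterior is Pareto(max(x_m, max xᵢ), k + n).
Sample maximum = 85.1; prior scale x_m = 50.0 → posterior scale = max = 85.1.
Posterior shape = 5.6 + 5 = 10.6.
E[θ|data] = k·x_m/(k−1) = 10.6·85.1/9.6 = 93.9646.

93.9646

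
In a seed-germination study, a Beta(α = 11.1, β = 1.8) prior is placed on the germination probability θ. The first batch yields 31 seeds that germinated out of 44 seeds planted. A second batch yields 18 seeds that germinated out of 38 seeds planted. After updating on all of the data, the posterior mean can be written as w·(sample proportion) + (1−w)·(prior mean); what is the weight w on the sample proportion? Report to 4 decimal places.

The Beta prior is conjugate to a Binomial/Bernoulli likelihood; the update adds successes to α and failures to β.
Total number of seeds planted: n = 44 + 38 = 82.
Posterior mean = (α₀+k)/(α₀+β₀+n) = [n/(α₀+β₀+n)]·(k/n) + [(α₀+β₀)/(α₀+β₀+n)]·α₀/(α₀+β₀), so only n and the prior enter the weight.
The weight on the data is w = n/(α₀+β₀+n) = 82/(11.1+1.8+82) = 82/94.9 = 0.8641.

0.8641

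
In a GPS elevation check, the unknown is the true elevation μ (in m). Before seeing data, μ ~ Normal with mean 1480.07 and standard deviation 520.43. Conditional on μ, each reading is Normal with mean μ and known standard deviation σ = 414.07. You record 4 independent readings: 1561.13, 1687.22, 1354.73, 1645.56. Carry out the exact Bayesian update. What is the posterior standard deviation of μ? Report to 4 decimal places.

For Normal data with known variance σ², a Normal(μ₀, σ₀²) prior on μ is conjugate. Posterior precision = 1/σ₀² + n/σ²; posterior mean is the precision-weighted average of μ₀ and x̄.
σ₀² = 520.43² = 270847.3849, σ² = 414.07² = 171453.9649; σ² + n·σ₀² = 171453.9649 + 4·270847.3849 = 1254843.5045.
Posterior precision = 1/σ₀² + n/σ² = 1/270847.3849 + 4/171453.9649 = (σ² + n·σ₀²)/(σ₀²σ²) = 1254843.5045/(270847.3849·171453.9649); posterior variance σₙ² = σ₀²σ²/(σ² + n·σ₀²) = 270847.3849·171453.9649/1254843.5045 = 37006.891981.
Posterior SD = √σₙ² = √(270847.3849·171453.9649/1254843.5045) = 192.3718.

192.3718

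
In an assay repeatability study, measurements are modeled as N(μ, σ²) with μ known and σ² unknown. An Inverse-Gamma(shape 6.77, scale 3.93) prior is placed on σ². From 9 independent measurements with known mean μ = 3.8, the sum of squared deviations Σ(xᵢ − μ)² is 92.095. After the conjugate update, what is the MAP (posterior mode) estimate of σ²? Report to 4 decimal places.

With known mean μ and an Inverse-Gamma(α, β) prior on σ², the Normal likelihood is conjugate: posterior is Inv-Gamma(α + n/2, β + Σ(xᵢ−μ)²/2).
Posterior: Inv-Gamma(6.77 + 9/2, 3.93 + 92.095/2) = Inv-Gamma(11.27, 49.9775).
Mode = β/(α+1) = 49.9775/12.27 = 4.0731.

4.0731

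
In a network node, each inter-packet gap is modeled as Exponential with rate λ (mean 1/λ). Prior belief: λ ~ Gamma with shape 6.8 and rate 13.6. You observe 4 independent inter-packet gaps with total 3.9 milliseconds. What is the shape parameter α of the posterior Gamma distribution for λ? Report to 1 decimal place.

10.8

With a Gamma(shape α, rate β) prior on the exponential rate λ, the posterior after n observations with total T = Σxᵢ is Gamma(α+n, β+T).
Posterior: Gamma(6.8+4, 13.6+3.9) = Gamma(10.8, 17.5).
Posterior α = 10.8.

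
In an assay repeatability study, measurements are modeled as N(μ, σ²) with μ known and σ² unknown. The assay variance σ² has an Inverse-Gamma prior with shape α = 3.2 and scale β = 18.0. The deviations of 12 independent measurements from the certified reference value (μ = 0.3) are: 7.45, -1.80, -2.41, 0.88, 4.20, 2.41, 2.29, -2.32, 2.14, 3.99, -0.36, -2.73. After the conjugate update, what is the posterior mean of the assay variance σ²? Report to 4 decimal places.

With known mean μ and an Inverse-Gamma(α, β) prior on σ², the Normal likelihood is conjugate: posterior is Inv-Gamma(α + n/2, β + Σ(xᵢ−μ)²/2).
Σ(xᵢ−μ)² = (7.45)² + (-1.80)² + (-2.41)² + (0.88)² + (4.20)² + (2.41)² + (2.29)² + (-2.32)² + (2.14)² + (3.99)² + (-0.36)² + (-2.73)² = 127.4818.
Posterior: Inv-Gamma(3.2 + 12/2, 18.0 + 127.4818/2) = Inv-Gamma(9.20, 81.74090).
E[σ²|data] = β/(α−1) = 81.74090/8.20 = 9.9684.

9.9684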